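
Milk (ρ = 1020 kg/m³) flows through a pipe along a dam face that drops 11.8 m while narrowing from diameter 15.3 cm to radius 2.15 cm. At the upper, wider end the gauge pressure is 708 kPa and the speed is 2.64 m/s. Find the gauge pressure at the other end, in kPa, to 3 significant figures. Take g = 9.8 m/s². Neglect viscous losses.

By continuity, v₂ = v₁·A₁/A₂ = 2.64·(184/14.5) = 33.4 m/s.
Energy conservation along the streamline gives P₂ = P₁ − ½ρ(v₂² − v₁²) − ρg(h₂ − h₁).
P₂ = 708000 + ½·1020·(2.64² − 33.4²) − 1020·9.8·(−11.8) = 708000 + (-566000) − (-118000) = 260000 Pa.

P₂ ≈ 260 kPa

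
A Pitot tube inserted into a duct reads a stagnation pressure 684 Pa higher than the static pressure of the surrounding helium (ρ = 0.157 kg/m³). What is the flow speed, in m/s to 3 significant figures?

At the stagnation point the flow is brought to rest, so Bernoulli gives P_stag − P_static = ½ρv².
v = √(2ΔP/ρ) = √(2·684/0.157) = 93.3 m/s.

v ≈ 93.3 m/s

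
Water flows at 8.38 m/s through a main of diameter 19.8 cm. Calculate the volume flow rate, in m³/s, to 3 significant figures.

Q = A·v = 0.0308 m² × 8.38 m/s = 0.258 m³/s.

0.258 m³/s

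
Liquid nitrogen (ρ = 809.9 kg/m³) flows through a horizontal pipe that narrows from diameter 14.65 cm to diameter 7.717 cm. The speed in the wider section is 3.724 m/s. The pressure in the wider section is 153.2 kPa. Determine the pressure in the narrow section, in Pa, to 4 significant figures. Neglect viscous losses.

P₂ = 85870 Pa

Continuity gives A₁v₁ = A₂v₂, so v₂ = (168.6 cm²)/(46.77 cm²) × 3.724 m/s = 13.42 m/s.
The pipe is horizontal, so Bernoulli reduces to P₁ + ½ρv₁² = P₂ + ½ρv₂².
P₂ = P₁ − ½ρ(v₂² − v₁²) = 153200 − ½·809.9·(13.42² − 3.724²) = 153200 − 67330 = 85870 Pa.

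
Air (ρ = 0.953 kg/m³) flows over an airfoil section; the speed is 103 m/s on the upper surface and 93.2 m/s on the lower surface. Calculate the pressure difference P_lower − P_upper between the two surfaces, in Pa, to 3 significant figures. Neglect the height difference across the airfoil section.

Bernoulli (same height): P_lower − P_upper = ½ρ(v_upper² − v_lower²).
ΔP = ½·0.953·(103² − 93.2²) = 916 Pa.

ΔP = 916 Pa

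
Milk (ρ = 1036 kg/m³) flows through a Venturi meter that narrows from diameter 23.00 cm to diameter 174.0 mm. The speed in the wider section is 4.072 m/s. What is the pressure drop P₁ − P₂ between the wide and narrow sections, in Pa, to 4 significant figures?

ΔP ≈ 17630 Pa

Continuity gives A₁v₁ = A₂v₂, so v₂ = (415.5 cm²)/(237.8 cm²) × 4.072 m/s = 7.115 m/s.
Bernoulli (h₁ = h₂): P₁ − P₂ = ½ρ(v₂² − v₁²).
P₁ − P₂ = ½·1036·(7.115² − 4.072²) = ½·1036·34.04 = 17630 Pa.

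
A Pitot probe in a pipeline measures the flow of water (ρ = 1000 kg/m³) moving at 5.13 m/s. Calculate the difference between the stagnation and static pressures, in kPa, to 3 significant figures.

13.2 kPa

Bernoulli between the free stream and the stagnation point: ½ρv² = P_stag − P_static.
ΔP = ½·1000·5.13² = 13200 Pa.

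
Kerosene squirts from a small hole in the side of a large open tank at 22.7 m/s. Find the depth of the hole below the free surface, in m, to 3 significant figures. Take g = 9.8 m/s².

h ≈ 26.3 m

Torricelli: v = √(2gh), so h = v²/(2g).
h = 22.7²/(2·9.8) = 515/19.60 = 26.3 m.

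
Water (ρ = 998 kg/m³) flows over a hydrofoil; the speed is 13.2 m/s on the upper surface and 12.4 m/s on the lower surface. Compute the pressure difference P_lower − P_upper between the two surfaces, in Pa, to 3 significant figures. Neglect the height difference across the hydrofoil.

ΔP ≈ 10200 Pa

Bernoulli (same height): P_lower − P_upper = ½ρ(v_upper² − v_lower²).
ΔP = ½·998·(13.2² − 12.4²) = 10200 Pa.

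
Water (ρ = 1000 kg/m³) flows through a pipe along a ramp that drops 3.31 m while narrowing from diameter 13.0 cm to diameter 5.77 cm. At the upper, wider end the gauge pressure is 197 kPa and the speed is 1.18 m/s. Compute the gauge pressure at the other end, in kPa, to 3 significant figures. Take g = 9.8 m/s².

212 kPa

By continuity, v₂ = v₁·A₁/A₂ = 1.18·(133/26.1) = 5.99 m/s.
Applying Bernoulli between the two ends and solving for P₂: P₂ = P₁ + ½ρ(v₁² − v₂²) − ρgΔh.
P₂ = 197000 + ½·1000·(1.18² − 5.99²) − 1000·9.8·(−3.31) = 197000 + (-17200) − (-32400) = 212000 Pa.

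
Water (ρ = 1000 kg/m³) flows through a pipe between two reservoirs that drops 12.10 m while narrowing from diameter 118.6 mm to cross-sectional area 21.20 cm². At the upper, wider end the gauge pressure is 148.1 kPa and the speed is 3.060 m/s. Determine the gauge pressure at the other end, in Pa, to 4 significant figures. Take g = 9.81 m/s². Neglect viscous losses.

P₂ = 144300 Pa

Mass conservation (A₁v₁ = A₂v₂) gives v₂ = 3.060 × 110.5/21.20 = 15.95 m/s.
Bernoulli: P₁ + ½ρv₁² + ρg h₁ = P₂ + ½ρv₂² + ρg h₂, so P₂ = P₁ + ½ρ(v₁² − v₂²) − ρg(h₂ − h₁).
P₂ = 148100 + ½·1000·(3.060² − 15.95²) − 1000·9.81·(−12.10) = 148100 + (-122500) − (-118700) = 144300 Pa.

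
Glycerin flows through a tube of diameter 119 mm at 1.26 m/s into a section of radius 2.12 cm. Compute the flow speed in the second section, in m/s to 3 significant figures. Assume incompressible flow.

By continuity, v₂ = v₁·A₁/A₂ = 1.26·(111/14.1) = 9.93 m/s.

9.93 m/s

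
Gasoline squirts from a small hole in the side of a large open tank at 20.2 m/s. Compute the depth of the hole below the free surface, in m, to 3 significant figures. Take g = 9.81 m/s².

For a small hole in a large open tank, ½v² = gh, giving h = v²/(2g).
h = 20.2²/(2·9.81) = 408/19.62 = 20.8 m.

h ≈ 20.8 m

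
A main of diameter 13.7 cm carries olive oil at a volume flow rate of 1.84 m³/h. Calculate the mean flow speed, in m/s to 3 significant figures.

Q = 1.84 m³/h = 0.000511 m³/s.
v = Q/A = 0.000511 / 0.0147 = 0.0347 m/s.

v ≈ 0.0347 m/s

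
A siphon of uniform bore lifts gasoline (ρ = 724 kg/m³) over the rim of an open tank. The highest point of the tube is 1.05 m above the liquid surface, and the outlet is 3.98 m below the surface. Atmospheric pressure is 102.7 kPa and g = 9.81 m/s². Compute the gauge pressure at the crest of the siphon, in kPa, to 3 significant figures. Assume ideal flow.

Bernoulli surface→outlet gives ½v² = g·h_out, so v = √(2·9.81·3.98) = 8.84 m/s.
Continuity keeps v the same throughout the tube; from surface to crest, P_atm + 0 = P_top + ½ρv² + ρg·h_top.
P_top = 102700 − ½·724·8.84² − 724·9.81·1.05 = 67000 Pa. So P_gauge = P_top − P_atm = -35700 Pa.

P_gauge ≈ -35.7 kPa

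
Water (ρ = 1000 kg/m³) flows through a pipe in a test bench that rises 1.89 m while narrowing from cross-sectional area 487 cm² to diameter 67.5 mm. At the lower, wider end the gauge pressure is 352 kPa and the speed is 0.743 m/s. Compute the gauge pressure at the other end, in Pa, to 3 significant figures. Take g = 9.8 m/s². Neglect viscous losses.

The volume flow rate is constant, so v₂ = (A₁/A₂)v₁ = (487/35.8)·0.743 = 10.1 m/s.
Energy conservation along the streamline gives P₂ = P₁ − ½ρ(v₂² − v₁²) − ρg(h₂ − h₁).
P₂ = 352000 + ½·1000·(0.743² − 10.1²) − 1000·9.8·(+1.89) = 352000 + (-50800) − (18500) = 283000 Pa.

P₂ ≈ 283000 Pa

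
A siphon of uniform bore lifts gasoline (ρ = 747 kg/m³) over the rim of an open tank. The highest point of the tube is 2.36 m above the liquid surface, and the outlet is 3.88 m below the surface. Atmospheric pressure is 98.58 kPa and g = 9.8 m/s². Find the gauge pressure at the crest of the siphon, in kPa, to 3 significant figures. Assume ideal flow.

From the surface to the outlet (both open to atmosphere, surface at rest): v = √(2g·h_out) = √(2·9.8·3.88) = 8.72 m/s.
The bore is uniform, so the speed at the crest is the same v. Bernoulli surface→crest: P_atm = P_top + ½ρv² + ρg·h_top.
P_top = 98580 − ½·747·8.72² − 747·9.8·2.36 = 52900 Pa. So P_gauge = P_top − P_atm = -45700 Pa.

P_gauge = -45.7 kPa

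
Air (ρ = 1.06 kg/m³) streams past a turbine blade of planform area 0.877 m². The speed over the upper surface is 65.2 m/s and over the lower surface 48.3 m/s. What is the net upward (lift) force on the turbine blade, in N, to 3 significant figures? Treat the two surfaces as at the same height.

F = 892 N

The faster flow above has the lower pressure; Bernoulli (same height) gives ΔP = ½ρ(v_up² − v_low²).
ΔP = ½·1.06·(65.2² − 48.3²) = 1020 Pa.
Lift = ΔP · A = 1020 × 0.877 = 892 N.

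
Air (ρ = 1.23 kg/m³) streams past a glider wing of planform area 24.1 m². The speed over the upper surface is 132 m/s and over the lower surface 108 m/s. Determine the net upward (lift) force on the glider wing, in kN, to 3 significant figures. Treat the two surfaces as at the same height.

With equal heights on the two surfaces, Bernoulli gives P_lower − P_upper = ½ρ(v_upper² − v_lower²).
ΔP = ½·1.23·(132² − 108²) = 3540 Pa.
Lift = ΔP · A = 3540 × 24.1 = 85400 N.

F = 85.4 kN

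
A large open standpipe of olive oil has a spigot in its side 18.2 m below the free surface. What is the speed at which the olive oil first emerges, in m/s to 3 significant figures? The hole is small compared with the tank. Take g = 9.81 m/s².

v ≈ 18.9 m/s

Torricelli's result v = √(2gh) gives v = √(2·9.81·18.2) = 18.9 m/s.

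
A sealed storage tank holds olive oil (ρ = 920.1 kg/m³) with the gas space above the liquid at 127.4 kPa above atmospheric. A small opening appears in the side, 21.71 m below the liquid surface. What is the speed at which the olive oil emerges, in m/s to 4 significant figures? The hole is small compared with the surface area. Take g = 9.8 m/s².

v ≈ 26.50 m/s

Take point 1 at the surface (v₁ ≈ 0) and point 2 at the hole (at atmospheric pressure). Bernoulli: P₁ + ρg h = P_atm + ½ρv₂².
With P₁ − P_atm = 127400 Pa, v₂ = √(2gh + 2ΔP/ρ) = √(2·9.8·21.71 + 2·127400/920.1) = 26.50 m/s.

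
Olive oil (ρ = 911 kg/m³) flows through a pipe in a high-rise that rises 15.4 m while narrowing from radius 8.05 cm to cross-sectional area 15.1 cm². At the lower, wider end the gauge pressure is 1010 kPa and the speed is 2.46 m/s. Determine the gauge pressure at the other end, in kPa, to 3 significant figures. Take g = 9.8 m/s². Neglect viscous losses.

P₂ ≈ 374 kPa

By continuity, v₂ = v₁·A₁/A₂ = 2.46·(204/15.1) = 33.2 m/s.
Bernoulli: P₁ + ½ρv₁² + ρg h₁ = P₂ + ½ρv₂² + ρg h₂, so P₂ = P₁ + ½ρ(v₁² − v₂²) − ρg(h₂ − h₁).
P₂ = 1010000 + ½·911·(2.46² − 33.2²) − 911·9.8·(+15.4) = 1010000 + (-498000) − (137000) = 374000 Pa.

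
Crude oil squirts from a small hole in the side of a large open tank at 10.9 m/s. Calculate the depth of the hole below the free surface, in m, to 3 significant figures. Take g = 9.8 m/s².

h ≈ 6.06 m

Inverting v = √(2gh) gives h = v² / 2g.
h = 10.9²/(2·9.8) = 119/19.60 = 6.06 m.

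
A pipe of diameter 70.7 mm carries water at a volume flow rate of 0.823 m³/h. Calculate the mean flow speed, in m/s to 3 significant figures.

v ≈ 0.0582 m/s

Q = 0.823 m³/h = 0.000229 m³/s.
v = Q/A = 0.000229 / 0.00393 = 0.0582 m/s.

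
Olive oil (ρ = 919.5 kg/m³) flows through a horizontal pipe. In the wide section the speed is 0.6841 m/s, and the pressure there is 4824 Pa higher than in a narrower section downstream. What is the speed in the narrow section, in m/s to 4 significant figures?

v₂ = 3.311 m/s

Horizontal Bernoulli: P₁ + ½ρv₁² = P₂ + ½ρv₂², so v₂² = v₁² + 2(P₁ − P₂)/ρ.
v₂ = √(0.6841² + 2·4824/919.5) = √(0.4680 + 10.49) = 3.311 m/s.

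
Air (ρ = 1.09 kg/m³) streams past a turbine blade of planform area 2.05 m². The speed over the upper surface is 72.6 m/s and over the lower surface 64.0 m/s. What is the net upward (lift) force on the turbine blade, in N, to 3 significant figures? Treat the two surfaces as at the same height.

From P + ½ρv² = const at equal height, P_low − P_up = ½ρ(v_up² − v_low²).
ΔP = ½·1.09·(72.6² − 64.0²) = 640 Pa.
Lift = ΔP · A = 640 × 2.05 = 1310 N.

F ≈ 1310 N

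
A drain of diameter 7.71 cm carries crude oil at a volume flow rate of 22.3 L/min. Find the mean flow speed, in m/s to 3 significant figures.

v = 0.0796 m/s

Q = 22.3 L/min = 0.000372 m³/s.
v = Q/A = 0.000372 / 0.00467 = 0.0796 m/s.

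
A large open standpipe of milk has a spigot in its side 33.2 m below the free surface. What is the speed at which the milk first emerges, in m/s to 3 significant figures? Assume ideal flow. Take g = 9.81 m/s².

The surface is effectively still and both ends are open, so ½v² = gh and v = √(2·9.81·33.2) = 25.5 m/s.

25.5 m/s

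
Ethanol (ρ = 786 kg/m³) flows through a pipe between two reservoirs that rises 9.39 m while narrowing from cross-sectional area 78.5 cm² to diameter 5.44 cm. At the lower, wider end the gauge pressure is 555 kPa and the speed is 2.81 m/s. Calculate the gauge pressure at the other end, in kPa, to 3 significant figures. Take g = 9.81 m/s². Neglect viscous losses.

Continuity gives A₁v₁ = A₂v₂, so v₂ = (78.5 cm²)/(23.2 cm²) × 2.81 m/s = 9.49 m/s.
Applying Bernoulli between the two ends and solving for P₂: P₂ = P₁ + ½ρ(v₁² − v₂²) − ρgΔh.
P₂ = 555000 + ½·786·(2.81² − 9.49²) − 786·9.81·(+9.39) = 555000 + (-32300) − (72400) = 450000 Pa.

P₂ = 450 kPa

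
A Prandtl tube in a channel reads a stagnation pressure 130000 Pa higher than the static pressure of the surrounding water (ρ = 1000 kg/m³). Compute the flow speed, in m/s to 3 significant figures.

v ≈ 16.1 m/s

The dynamic pressure equals the rise in static pressure at the stagnation point: ΔP = ½ρv².
v = √(2ΔP/ρ) = √(2·130000/1000) = 16.1 m/s.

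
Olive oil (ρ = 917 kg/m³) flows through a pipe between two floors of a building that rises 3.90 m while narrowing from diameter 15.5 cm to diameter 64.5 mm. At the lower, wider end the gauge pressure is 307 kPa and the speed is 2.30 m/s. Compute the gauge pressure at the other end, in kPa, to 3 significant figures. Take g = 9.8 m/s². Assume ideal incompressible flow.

P₂ = 193 kPa

By continuity, v₂ = v₁·A₁/A₂ = 2.30·(189/32.7) = 13.3 m/s.
Energy conservation along the streamline gives P₂ = P₁ − ½ρ(v₂² − v₁²) − ρg(h₂ − h₁).
P₂ = 307000 + ½·917·(2.30² − 13.3²) − 917·9.8·(+3.90) = 307000 + (-78500) − (35000) = 193000 Pa.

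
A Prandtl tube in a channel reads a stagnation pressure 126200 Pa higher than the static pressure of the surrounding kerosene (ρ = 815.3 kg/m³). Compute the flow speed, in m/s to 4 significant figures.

17.59 m/s

Bernoulli between the free stream and the stagnation point: ½ρv² = P_stag − P_static.
v = √(2ΔP/ρ) = √(2·126200/815.3) = 17.59 m/s.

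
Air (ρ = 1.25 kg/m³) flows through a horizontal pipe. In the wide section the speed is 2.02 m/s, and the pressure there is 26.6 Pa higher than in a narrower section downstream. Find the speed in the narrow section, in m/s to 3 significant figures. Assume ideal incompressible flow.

With h₁ = h₂, rearranging Bernoulli gives v₂ = √(v₁² + 2ΔP/ρ).
v₂ = √(2.02² + 2·26.6/1.25) = √(4.08 + 42.6) = 6.83 m/s.

6.83 m/s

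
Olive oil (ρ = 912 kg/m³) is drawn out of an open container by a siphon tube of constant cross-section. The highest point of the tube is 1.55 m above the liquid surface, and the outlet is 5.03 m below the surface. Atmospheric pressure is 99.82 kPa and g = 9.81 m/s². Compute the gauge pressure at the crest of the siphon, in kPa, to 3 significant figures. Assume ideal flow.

P_gauge = -58.9 kPa

The outlet speed comes from Torricelli: v = √(2g·5.03) = 9.93 m/s.
Continuity keeps v the same throughout the tube; from surface to crest, P_atm + 0 = P_top + ½ρv² + ρg·h_top.
P_top = 99820 − ½·912·9.93² − 912·9.81·1.55 = 41000 Pa. So P_gauge = P_top − P_atm = -58900 Pa.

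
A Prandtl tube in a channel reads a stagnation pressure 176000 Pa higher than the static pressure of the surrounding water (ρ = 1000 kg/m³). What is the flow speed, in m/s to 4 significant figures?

At the stagnation point the flow is brought to rest, so Bernoulli gives P_stag − P_static = ½ρv².
v = √(2ΔP/ρ) = √(2·176000/1000) = 18.76 m/s.

v = 18.76 m/s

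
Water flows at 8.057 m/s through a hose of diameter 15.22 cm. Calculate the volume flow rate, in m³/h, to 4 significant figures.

Q ≈ 527.7 m³/h

Q = A·v = 0.01819 m² × 8.057 m/s = 0.1466 m³/s.
Converting: 0.1466 m³/s × 3600 = 527.7 m³/h.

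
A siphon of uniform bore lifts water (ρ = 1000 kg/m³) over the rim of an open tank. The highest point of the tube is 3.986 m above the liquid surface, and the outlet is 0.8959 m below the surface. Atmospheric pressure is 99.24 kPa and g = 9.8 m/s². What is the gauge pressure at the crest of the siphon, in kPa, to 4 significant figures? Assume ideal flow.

P_gauge ≈ -47.84 kPa

From the surface to the outlet (both open to atmosphere, surface at rest): v = √(2g·h_out) = √(2·9.8·0.8959) = 4.190 m/s.
With constant cross-section the crest speed equals v; applying Bernoulli from the surface up to the crest, P_top = P_atm − ½ρv² − ρg·h_top.
P_top = 99240 − ½·1000·4.190² − 1000·9.8·3.986 = 51400 Pa. So P_gauge = P_top − P_atm = -47840 Pa.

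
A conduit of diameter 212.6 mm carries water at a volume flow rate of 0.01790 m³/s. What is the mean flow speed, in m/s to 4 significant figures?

v ≈ 0.5042 m/s

Q = 0.01790 m³/s = 0.01790 m³/s.
v = Q/A = 0.01790 / 0.03550 = 0.5042 m/s.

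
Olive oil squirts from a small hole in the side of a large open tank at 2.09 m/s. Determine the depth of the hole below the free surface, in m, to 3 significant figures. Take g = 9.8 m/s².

Inverting v = √(2gh) gives h = v² / 2g.
h = 2.09²/(2·9.8) = 4.37/19.60 = 0.223 m.

0.223 m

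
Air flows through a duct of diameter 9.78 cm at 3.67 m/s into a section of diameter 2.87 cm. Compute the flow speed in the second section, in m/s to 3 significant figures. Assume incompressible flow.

By continuity, v₂ = v₁·A₁/A₂ = 3.67·(75.1/6.47) = 42.6 m/s.

v₂ ≈ 42.6 m/s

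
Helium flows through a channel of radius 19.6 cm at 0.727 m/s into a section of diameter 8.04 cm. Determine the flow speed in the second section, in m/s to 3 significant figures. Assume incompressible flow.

By continuity, v₂ = v₁·A₁/A₂ = 0.727·(1210/50.8) = 17.3 m/s.

v₂ = 17.3 m/s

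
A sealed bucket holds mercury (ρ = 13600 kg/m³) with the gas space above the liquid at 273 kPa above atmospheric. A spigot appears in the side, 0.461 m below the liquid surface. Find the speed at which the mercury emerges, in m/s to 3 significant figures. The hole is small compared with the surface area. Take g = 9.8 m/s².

Take point 1 at the surface (v₁ ≈ 0) and point 2 at the hole (at atmospheric pressure). Bernoulli: P₁ + ρg h = P_atm + ½ρv₂².
With P₁ − P_atm = 273000 Pa, v₂ = √(2gh + 2ΔP/ρ) = √(2·9.8·0.461 + 2·273000/13600) = 7.01 m/s.

v ≈ 7.01 m/s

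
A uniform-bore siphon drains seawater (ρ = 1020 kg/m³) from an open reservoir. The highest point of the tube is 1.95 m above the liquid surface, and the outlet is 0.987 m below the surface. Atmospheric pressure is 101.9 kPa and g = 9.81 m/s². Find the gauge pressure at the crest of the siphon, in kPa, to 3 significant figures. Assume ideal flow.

Bernoulli surface→outlet gives ½v² = g·h_out, so v = √(2·9.81·0.987) = 4.40 m/s.
Continuity keeps v the same throughout the tube; from surface to crest, P_atm + 0 = P_top + ½ρv² + ρg·h_top.
P_top = 101900 − ½·1020·4.40² − 1020·9.81·1.95 = 72500 Pa. So P_gauge = P_top − P_atm = -29400 Pa.

P_gauge ≈ -29.4 kPa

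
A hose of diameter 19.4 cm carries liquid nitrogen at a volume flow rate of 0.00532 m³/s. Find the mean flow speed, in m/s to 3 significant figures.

Q = 0.00532 m³/s = 0.00532 m³/s.
v = Q/A = 0.00532 / 0.0296 = 0.180 m/s.

v ≈ 0.180 m/s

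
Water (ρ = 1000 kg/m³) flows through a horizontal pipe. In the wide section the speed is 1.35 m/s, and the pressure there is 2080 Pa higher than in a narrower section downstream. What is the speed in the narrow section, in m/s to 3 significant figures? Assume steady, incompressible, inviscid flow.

v₂ ≈ 2.45 m/s

With h₁ = h₂, rearranging Bernoulli gives v₂ = √(v₁² + 2ΔP/ρ).
v₂ = √(1.35² + 2·2080/1000) = √(1.82 + 4.16) = 2.45 m/s.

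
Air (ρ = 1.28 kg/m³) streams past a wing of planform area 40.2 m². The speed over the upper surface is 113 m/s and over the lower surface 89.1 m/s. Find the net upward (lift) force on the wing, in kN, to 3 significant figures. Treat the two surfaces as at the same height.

124 kN

The faster flow above has the lower pressure; Bernoulli (same height) gives ΔP = ½ρ(v_up² − v_low²).
ΔP = ½·1.28·(113² − 89.1²) = 3090 Pa.
Lift = ΔP · A = 3090 × 40.2 = 124000 N.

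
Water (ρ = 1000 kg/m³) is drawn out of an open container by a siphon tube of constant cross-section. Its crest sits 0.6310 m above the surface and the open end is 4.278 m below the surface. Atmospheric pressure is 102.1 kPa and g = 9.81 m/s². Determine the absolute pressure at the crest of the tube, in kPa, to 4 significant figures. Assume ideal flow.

Bernoulli surface→outlet gives ½v² = g·h_out, so v = √(2·9.81·4.278) = 9.162 m/s.
With constant cross-section the crest speed equals v; applying Bernoulli from the surface up to the crest, P_top = P_atm − ½ρv² − ρg·h_top.
P_top = 102100 − ½·1000·9.162² − 1000·9.81·0.6310 = 53940 Pa.

P_top = 53.94 kPa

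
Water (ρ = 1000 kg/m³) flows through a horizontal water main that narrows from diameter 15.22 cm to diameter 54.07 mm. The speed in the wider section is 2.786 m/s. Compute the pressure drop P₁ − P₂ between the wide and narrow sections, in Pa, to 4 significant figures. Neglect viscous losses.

ΔP ≈ 239800 Pa

Mass conservation (A₁v₁ = A₂v₂) gives v₂ = 2.786 × 181.9/22.96 = 22.07 m/s.
The pipe is horizontal, so Bernoulli reduces to P₁ + ½ρv₁² = P₂ + ½ρv₂².
P₁ − P₂ = ½·1000·(22.07² − 2.786²) = ½·1000·479.5 = 239800 Pa.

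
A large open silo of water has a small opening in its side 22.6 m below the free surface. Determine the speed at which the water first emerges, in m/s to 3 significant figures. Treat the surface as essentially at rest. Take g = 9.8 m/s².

The surface is effectively still and both ends are open, so ½v² = gh and v = √(2·9.8·22.6) = 21.0 m/s.

v ≈ 21.0 m/s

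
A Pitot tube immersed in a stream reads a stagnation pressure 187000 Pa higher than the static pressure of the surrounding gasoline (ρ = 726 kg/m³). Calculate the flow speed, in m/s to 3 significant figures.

22.7 m/s

Bernoulli between the free stream and the stagnation point: ½ρv² = P_stag − P_static.
v = √(2ΔP/ρ) = √(2·187000/726) = 22.7 m/s.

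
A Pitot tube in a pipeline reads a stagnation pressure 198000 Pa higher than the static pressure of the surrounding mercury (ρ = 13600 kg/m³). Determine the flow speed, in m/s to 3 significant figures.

The dynamic pressure equals the rise in static pressure at the stagnation point: ΔP = ½ρv².
v = √(2ΔP/ρ) = √(2·198000/13600) = 5.40 m/s.

v = 5.40 m/s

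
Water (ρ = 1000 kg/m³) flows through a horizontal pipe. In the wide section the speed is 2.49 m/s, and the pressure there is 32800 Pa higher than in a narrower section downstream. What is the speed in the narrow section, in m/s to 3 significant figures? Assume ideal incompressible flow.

v₂ ≈ 8.47 m/s

Horizontal Bernoulli: P₁ + ½ρv₁² = P₂ + ½ρv₂², so v₂² = v₁² + 2(P₁ − P₂)/ρ.
v₂ = √(2.49² + 2·32800/1000) = √(6.20 + 65.6) = 8.47 m/s.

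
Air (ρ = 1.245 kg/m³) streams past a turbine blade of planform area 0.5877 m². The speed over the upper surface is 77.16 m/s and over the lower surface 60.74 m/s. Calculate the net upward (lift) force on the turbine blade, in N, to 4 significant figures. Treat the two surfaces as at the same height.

With equal heights on the two surfaces, Bernoulli gives P_lower − P_upper = ½ρ(v_upper² − v_lower²).
ΔP = ½·1.245·(77.16² − 60.74²) = 1410 Pa.
Lift = ΔP · A = 1410 × 0.5877 = 828.4 N.

F ≈ 828.4 N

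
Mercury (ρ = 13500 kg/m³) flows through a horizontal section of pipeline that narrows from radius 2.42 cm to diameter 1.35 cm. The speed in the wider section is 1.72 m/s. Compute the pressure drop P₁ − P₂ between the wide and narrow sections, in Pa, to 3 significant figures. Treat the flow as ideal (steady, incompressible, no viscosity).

ΔP = 3280000 Pa

The volume flow rate is constant, so v₂ = (A₁/A₂)v₁ = (18.4/1.43)·1.72 = 22.1 m/s.
The pipe is horizontal, so Bernoulli reduces to P₁ + ½ρv₁² = P₂ + ½ρv₂².
P₁ − P₂ = ½·13500·(22.1² − 1.72²) = ½·13500·486 = 3280000 Pa.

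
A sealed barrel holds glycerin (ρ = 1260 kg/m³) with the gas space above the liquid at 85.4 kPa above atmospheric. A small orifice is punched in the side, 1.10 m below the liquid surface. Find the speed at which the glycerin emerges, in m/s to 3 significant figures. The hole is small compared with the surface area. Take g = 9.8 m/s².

Take point 1 at the surface (v₁ ≈ 0) and point 2 at the hole (at atmospheric pressure). Bernoulli: P₁ + ρg h = P_atm + ½ρv₂².
With P₁ − P_atm = 85400 Pa, v₂ = √(2gh + 2ΔP/ρ) = √(2·9.8·1.10 + 2·85400/1260) = 12.5 m/s.

12.5 m/s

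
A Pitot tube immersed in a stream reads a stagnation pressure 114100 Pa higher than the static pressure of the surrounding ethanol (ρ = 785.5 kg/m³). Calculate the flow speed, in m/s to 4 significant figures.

Bernoulli between the free stream and the stagnation point: ½ρv² = P_stag − P_static.
v = √(2ΔP/ρ) = √(2·114100/785.5) = 17.04 m/s.

v ≈ 17.04 m/s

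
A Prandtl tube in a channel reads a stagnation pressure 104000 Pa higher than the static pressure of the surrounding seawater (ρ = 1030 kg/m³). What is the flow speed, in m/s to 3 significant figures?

The dynamic pressure equals the rise in static pressure at the stagnation point: ΔP = ½ρv².
v = √(2ΔP/ρ) = √(2·104000/1030) = 14.2 m/s.

v ≈ 14.2 m/s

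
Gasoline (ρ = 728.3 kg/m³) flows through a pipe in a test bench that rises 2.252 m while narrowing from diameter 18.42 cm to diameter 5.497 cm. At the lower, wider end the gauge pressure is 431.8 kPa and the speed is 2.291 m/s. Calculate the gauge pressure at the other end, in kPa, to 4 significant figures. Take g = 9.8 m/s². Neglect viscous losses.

P₂ ≈ 176.7 kPa

Mass conservation (A₁v₁ = A₂v₂) gives v₂ = 2.291 × 266.5/23.73 = 25.72 m/s.
Bernoulli: P₁ + ½ρv₁² + ρg h₁ = P₂ + ½ρv₂² + ρg h₂, so P₂ = P₁ + ½ρ(v₁² − v₂²) − ρg(h₂ − h₁).
P₂ = 431800 + ½·728.3·(2.291² − 25.72²) − 728.3·9.8·(+2.252) = 431800 + (-239100) − (16070) = 176700 Pa.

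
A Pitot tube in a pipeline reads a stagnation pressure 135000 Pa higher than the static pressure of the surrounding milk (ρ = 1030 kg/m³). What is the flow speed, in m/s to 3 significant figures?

16.2 m/s

Bernoulli between the free stream and the stagnation point: ½ρv² = P_stag − P_static.
v = √(2ΔP/ρ) = √(2·135000/1030) = 16.2 m/s.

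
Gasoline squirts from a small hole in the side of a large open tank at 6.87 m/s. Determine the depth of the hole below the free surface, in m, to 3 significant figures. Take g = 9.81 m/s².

Torricelli: v = √(2gh), so h = v²/(2g).
h = 6.87²/(2·9.81) = 47.2/19.62 = 2.41 m.

2.41 m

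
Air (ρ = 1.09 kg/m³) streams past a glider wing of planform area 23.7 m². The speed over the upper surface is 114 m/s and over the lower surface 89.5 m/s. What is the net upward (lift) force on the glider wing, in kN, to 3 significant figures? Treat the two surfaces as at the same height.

With equal heights on the two surfaces, Bernoulli gives P_lower − P_upper = ½ρ(v_upper² − v_lower²).
ΔP = ½·1.09·(114² − 89.5²) = 2720 Pa.
Lift = ΔP · A = 2720 × 23.7 = 64400 N.

F = 64.4 kN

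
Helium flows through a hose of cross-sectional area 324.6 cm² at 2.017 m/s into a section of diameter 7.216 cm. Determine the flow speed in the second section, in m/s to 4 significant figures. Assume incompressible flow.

The volume flow rate is constant, so v₂ = (A₁/A₂)v₁ = (324.6/40.90)·2.017 = 16.01 m/s.

16.01 m/s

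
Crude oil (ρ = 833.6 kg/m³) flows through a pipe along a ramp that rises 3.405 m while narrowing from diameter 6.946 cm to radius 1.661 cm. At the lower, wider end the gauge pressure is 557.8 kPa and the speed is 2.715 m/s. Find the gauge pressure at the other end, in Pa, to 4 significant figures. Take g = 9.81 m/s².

Continuity gives A₁v₁ = A₂v₂, so v₂ = (37.89 cm²)/(8.667 cm²) × 2.715 m/s = 11.87 m/s.
Applying Bernoulli between the two ends and solving for P₂: P₂ = P₁ + ½ρ(v₁² − v₂²) − ρgΔh.
P₂ = 557800 + ½·833.6·(2.715² − 11.87²) − 833.6·9.81·(+3.405) = 557800 + (-55650) − (27840) = 474300 Pa.

P₂ ≈ 474300 Pa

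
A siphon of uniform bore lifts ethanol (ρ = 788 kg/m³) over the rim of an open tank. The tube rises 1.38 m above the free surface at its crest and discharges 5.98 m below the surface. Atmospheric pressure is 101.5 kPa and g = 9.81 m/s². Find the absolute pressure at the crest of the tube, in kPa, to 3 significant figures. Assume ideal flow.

From the surface to the outlet (both open to atmosphere, surface at rest): v = √(2g·h_out) = √(2·9.81·5.98) = 10.8 m/s.
With constant cross-section the crest speed equals v; applying Bernoulli from the surface up to the crest, P_top = P_atm − ½ρv² − ρg·h_top.
P_top = 101500 − ½·788·10.8² − 788·9.81·1.38 = 44600 Pa.

44.6 kPa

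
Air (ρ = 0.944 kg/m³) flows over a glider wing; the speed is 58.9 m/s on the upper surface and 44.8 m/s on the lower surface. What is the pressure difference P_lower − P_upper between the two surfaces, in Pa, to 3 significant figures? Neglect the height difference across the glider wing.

690 Pa

The pressure is lower where the speed is higher: ΔP = ½ρ(v_up² − v_low²).
ΔP = ½·0.944·(58.9² − 44.8²) = 690 Pa.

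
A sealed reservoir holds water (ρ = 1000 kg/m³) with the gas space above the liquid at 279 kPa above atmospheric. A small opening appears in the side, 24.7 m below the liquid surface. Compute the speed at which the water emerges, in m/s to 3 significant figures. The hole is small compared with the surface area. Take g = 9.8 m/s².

v ≈ 32.3 m/s

Take point 1 at the surface (v₁ ≈ 0) and point 2 at the hole (at atmospheric pressure). Bernoulli: P₁ + ρg h = P_atm + ½ρv₂².
With P₁ − P_atm = 279000 Pa, v₂ = √(2gh + 2ΔP/ρ) = √(2·9.8·24.7 + 2·279000/1000) = 32.3 m/s.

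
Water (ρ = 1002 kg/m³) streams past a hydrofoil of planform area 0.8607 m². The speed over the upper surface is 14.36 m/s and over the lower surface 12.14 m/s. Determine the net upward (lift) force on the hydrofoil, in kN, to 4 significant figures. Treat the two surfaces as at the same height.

With equal heights on the two surfaces, Bernoulli gives P_lower − P_upper = ½ρ(v_upper² − v_lower²).
ΔP = ½·1002·(14.36² − 12.14²) = 29470 Pa.
Lift = ΔP · A = 29470 × 0.8607 = 25370 N.

F ≈ 25.37 kN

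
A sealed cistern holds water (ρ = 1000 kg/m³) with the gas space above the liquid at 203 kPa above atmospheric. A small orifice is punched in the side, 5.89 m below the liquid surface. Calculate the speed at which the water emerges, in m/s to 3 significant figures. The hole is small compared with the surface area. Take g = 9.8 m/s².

Take point 1 at the surface (v₁ ≈ 0) and point 2 at the hole (at atmospheric pressure). Bernoulli: P₁ + ρg h = P_atm + ½ρv₂².
With P₁ − P_atm = 203000 Pa, v₂ = √(2gh + 2ΔP/ρ) = √(2·9.8·5.89 + 2·203000/1000) = 22.8 m/s.

v ≈ 22.8 m/s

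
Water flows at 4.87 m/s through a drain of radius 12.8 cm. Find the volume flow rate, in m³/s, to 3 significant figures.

Q ≈ 0.251 m³/s

Q = A·v = 0.0515 m² × 4.87 m/s = 0.251 m³/s.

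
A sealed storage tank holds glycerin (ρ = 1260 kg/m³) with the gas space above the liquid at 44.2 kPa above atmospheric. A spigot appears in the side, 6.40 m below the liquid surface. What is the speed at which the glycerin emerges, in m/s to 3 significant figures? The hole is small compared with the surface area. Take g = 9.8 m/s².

v ≈ 14.0 m/s

Take point 1 at the surface (v₁ ≈ 0) and point 2 at the hole (at atmospheric pressure). Bernoulli: P₁ + ρg h = P_atm + ½ρv₂².
With P₁ − P_atm = 44200 Pa, v₂ = √(2gh + 2ΔP/ρ) = √(2·9.8·6.40 + 2·44200/1260) = 14.0 m/s.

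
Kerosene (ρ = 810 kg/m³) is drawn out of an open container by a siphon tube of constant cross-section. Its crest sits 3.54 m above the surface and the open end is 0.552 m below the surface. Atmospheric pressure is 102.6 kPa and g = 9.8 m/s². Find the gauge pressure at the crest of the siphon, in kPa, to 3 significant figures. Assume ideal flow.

From the surface to the outlet (both open to atmosphere, surface at rest): v = √(2g·h_out) = √(2·9.8·0.552) = 3.29 m/s.
Continuity keeps v the same throughout the tube; from surface to crest, P_atm + 0 = P_top + ½ρv² + ρg·h_top.
P_top = 102600 − ½·810·3.29² − 810·9.8·3.54 = 70100 Pa. So P_gauge = P_top − P_atm = -32500 Pa.

-32.5 kPa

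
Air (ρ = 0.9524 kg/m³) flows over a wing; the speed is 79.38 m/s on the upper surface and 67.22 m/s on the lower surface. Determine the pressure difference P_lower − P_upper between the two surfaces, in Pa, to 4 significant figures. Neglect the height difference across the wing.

With negligible Δh, P + ½ρv² is constant, so P_low − P_up = ½ρ(v_up² − v_low²).
ΔP = ½·0.9524·(79.38² − 67.22²) = 848.9 Pa.

ΔP = 848.9 Pa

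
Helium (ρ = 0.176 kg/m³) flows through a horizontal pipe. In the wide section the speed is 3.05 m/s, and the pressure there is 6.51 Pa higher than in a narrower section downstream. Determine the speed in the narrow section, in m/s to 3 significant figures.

Along the level pipe P + ½ρv² is conserved, hence v₂² = v₁² + 2(P₁ − P₂)/ρ.
v₂ = √(3.05² + 2·6.51/0.176) = √(9.30 + 74.0) = 9.13 m/s.

9.13 m/s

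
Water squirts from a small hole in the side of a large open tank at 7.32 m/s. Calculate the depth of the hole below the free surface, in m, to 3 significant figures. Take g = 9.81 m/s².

h ≈ 2.73 m

Inverting v = √(2gh) gives h = v² / 2g.
h = 7.32²/(2·9.81) = 53.6/19.62 = 2.73 m.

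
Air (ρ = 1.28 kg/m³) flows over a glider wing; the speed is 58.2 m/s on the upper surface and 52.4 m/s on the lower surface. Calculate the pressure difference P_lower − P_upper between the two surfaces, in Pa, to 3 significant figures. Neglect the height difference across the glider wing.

ΔP = 411 Pa

With negligible Δh, P + ½ρv² is constant, so P_low − P_up = ½ρ(v_up² − v_low²).
ΔP = ½·1.28·(58.2² − 52.4²) = 411 Pa.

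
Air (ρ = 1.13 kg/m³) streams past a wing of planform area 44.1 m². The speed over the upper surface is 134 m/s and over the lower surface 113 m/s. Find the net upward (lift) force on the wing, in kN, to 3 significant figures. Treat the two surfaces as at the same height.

The faster flow above has the lower pressure; Bernoulli (same height) gives ΔP = ½ρ(v_up² − v_low²).
ΔP = ½·1.13·(134² − 113²) = 2930 Pa.
Lift = ΔP · A = 2930 × 44.1 = 129000 N.

F ≈ 129 kN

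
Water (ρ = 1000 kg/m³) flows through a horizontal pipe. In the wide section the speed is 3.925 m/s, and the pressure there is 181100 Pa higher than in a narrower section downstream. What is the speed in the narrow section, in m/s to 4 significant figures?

v₂ = 19.43 m/s

Horizontal Bernoulli: P₁ + ½ρv₁² = P₂ + ½ρv₂², so v₂² = v₁² + 2(P₁ − P₂)/ρ.
v₂ = √(3.925² + 2·181100/1000) = √(15.41 + 362.2) = 19.43 m/s.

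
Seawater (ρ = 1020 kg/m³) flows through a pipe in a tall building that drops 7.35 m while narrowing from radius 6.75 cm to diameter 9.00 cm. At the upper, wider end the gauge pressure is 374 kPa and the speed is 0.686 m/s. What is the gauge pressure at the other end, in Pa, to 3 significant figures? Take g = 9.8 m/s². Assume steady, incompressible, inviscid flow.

P₂ = 446000 Pa

The volume flow rate is constant, so v₂ = (A₁/A₂)v₁ = (143/63.6)·0.686 = 1.54 m/s.
Applying Bernoulli between the two ends and solving for P₂: P₂ = P₁ + ½ρ(v₁² − v₂²) − ρgΔh.
P₂ = 374000 + ½·1020·(0.686² − 1.54²) − 1020·9.8·(−7.35) = 374000 + (-975) − (-73500) = 446000 Pa.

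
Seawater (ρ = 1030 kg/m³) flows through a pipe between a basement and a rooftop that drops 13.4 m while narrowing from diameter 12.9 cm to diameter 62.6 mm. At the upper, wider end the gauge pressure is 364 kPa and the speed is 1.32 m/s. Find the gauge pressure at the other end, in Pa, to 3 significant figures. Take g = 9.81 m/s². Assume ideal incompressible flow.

P₂ ≈ 484000 Pa

By continuity, v₂ = v₁·A₁/A₂ = 1.32·(131/30.8) = 5.61 m/s.
Bernoulli: P₁ + ½ρv₁² + ρg h₁ = P₂ + ½ρv₂² + ρg h₂, so P₂ = P₁ + ½ρ(v₁² − v₂²) − ρg(h₂ − h₁).
P₂ = 364000 + ½·1030·(1.32² − 5.61²) − 1030·9.81·(−13.4) = 364000 + (-15300) − (-135000) = 484000 Pa.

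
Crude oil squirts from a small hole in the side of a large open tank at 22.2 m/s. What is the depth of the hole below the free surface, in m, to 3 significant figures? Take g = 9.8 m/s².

For a small hole in a large open tank, ½v² = gh, giving h = v²/(2g).
h = 22.2²/(2·9.8) = 493/19.60 = 25.1 m.

25.1 m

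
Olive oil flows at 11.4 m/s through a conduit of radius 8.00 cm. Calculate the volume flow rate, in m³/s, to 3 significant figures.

Q ≈ 0.229 m³/s

Q = A·v = 0.0201 m² × 11.4 m/s = 0.229 m³/s.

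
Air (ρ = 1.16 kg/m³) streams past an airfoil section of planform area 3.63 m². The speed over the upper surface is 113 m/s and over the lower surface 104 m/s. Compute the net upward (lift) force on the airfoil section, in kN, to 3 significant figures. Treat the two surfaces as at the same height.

F ≈ 4.11 kN

With equal heights on the two surfaces, Bernoulli gives P_lower − P_upper = ½ρ(v_upper² − v_lower²).
ΔP = ½·1.16·(113² − 104²) = 1130 Pa.
Lift = ΔP · A = 1130 × 3.63 = 4110 N.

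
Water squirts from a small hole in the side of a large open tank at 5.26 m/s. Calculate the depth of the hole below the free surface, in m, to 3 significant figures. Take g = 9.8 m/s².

Torricelli: v = √(2gh), so h = v²/(2g).
h = 5.26²/(2·9.8) = 27.7/19.60 = 1.41 m.

h ≈ 1.41 m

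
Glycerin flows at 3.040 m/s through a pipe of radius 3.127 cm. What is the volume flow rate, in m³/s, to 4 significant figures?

Q = A·v = 0.003072 m² × 3.040 m/s = 0.009339 m³/s.

Q ≈ 0.009339 m³/s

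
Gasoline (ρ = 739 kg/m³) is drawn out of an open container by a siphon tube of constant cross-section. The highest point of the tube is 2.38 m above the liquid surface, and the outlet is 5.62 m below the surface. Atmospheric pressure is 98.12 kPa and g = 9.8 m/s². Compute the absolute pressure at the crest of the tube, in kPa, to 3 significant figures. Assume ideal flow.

P_top ≈ 40.2 kPa

From the surface to the outlet (both open to atmosphere, surface at rest): v = √(2g·h_out) = √(2·9.8·5.62) = 10.5 m/s.
With constant cross-section the crest speed equals v; applying Bernoulli from the surface up to the crest, P_top = P_atm − ½ρv² − ρg·h_top.
P_top = 98120 − ½·739·10.5² − 739·9.8·2.38 = 40200 Pa.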